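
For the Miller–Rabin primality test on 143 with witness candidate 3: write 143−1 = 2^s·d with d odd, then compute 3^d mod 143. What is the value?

113

143 − 1 = 142 = 2^1 · 71, so d = 71.
3^1 ≡ 3 (mod 143)
3^2 ≡ 3^2 = 9 ≡ 9 (mod 143)
3^4 ≡ 9^2 = 81 ≡ 81 (mod 143)
3^8 ≡ 81^2 = 6561 ≡ 126 (mod 143)
3^16 ≡ 126^2 = 15876 ≡ 3 (mod 143)
3^32 ≡ 3^2 = 9 ≡ 9 (mod 143)
3^64 ≡ 9^2 = 81 ≡ 81 (mod 143)
71 = 64 + 4 + 2 + 1 in binary powers of 2.
So 3^71 ≡ 81 · 81 · 9 · 3 ≡ 113 (mod 143).
Squaring chain: 113; never reaches −1, so base 3 is a Miller–Rabin witness that 143 is composite.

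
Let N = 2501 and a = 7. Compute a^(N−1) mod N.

7^1 ≡ 7 (mod 2501)
7^2 ≡ 7^2 = 49 ≡ 49 (mod 2501)
7^4 ≡ 49^2 = 2401 ≡ 2401 (mod 2501)
7^8 ≡ 2401^2 = 5764801 ≡ 2497 (mod 2501)
7^16 ≡ 2497^2 = 6235009 ≡ 16 (mod 2501)
7^32 ≡ 16^2 = 256 ≡ 256 (mod 2501)
7^64 ≡ 256^2 = 65536 ≡ 510 (mod 2501)
7^128 ≡ 510^2 = 260100 ≡ 2497 (mod 2501)
7^256 ≡ 2497^2 = 6235009 ≡ 16 (mod 2501)
7^512 ≡ 16^2 = 256 ≡ 256 (mod 2501)
7^1024 ≡ 256^2 = 65536 ≡ 510 (mod 2501)
7^2048 ≡ 510^2 = 260100 ≡ 2497 (mod 2501)
2500 = 2048 + 256 + 128 + 64 + 4 in binary powers of 2.
So 7^2500 ≡ 2497 · 16 · 2497 · 510 · 2401 ≡ 1721 (mod 2501).
Since 1721 ≠ 1, base 7 is a Fermat witness: 2501 is composite.

1721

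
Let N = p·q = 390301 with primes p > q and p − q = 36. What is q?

607

Since p = q + 36, we have 390301 = q(q + 36), so q² + 36q − 390301 = 0.
Discriminant: 36² + 4·390301 = 1296 + 1561204 = 1562500; √1562500 = 1250.
q = (−36 + 1250)/2 = 607, and p = q + 36 = 643.
Check: 607 · 643 = 390301.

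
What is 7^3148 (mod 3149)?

7^1 ≡ 7 (mod 3149)
7^2 ≡ 7^2 = 49 ≡ 49 (mod 3149)
7^4 ≡ 49^2 = 2401 ≡ 2401 (mod 3149)
7^8 ≡ 2401^2 = 5764801 ≡ 2131 (mod 3149)
7^16 ≡ 2131^2 = 4541161 ≡ 303 (mod 3149)
7^32 ≡ 303^2 = 91809 ≡ 488 (mod 3149)
7^64 ≡ 488^2 = 238144 ≡ 1969 (mod 3149)
7^128 ≡ 1969^2 = 3876961 ≡ 542 (mod 3149)
7^256 ≡ 542^2 = 293764 ≡ 907 (mod 3149)
7^512 ≡ 907^2 = 822649 ≡ 760 (mod 3149)
7^1024 ≡ 760^2 = 577600 ≡ 1333 (mod 3149)
7^2048 ≡ 1333^2 = 1776889 ≡ 853 (mod 3149)
3148 = 2048 + 1024 + 64 + 8 + 4 in binary powers of 2.
So 7^3148 ≡ 853 · 1333 · 1969 · 2131 · 2401 ≡ 272 (mod 3149).
Since 272 ≠ 1, base 7 is a Fermat witness: 3149 is composite.

272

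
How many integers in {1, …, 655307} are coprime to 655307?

627264

Factor: 655307 = 37 · 89 · 199.
φ(655307) = (37−1) · (89−1) · (199−1) = 36 · 88 · 198 = 627264.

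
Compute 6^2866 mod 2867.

6^1 ≡ 6 (mod 2867)
6^2 ≡ 6^2 = 36 ≡ 36 (mod 2867)
6^4 ≡ 36^2 = 1296 ≡ 1296 (mod 2867)
6^8 ≡ 1296^2 = 1679616 ≡ 2421 (mod 2867)
6^16 ≡ 2421^2 = 5861241 ≡ 1093 (mod 2867)
6^32 ≡ 1093^2 = 1194649 ≡ 1977 (mod 2867)
6^64 ≡ 1977^2 = 3908529 ≡ 808 (mod 2867)
6^128 ≡ 808^2 = 652864 ≡ 2055 (mod 2867)
6^256 ≡ 2055^2 = 4223025 ≡ 2801 (mod 2867)
6^512 ≡ 2801^2 = 7845601 ≡ 1489 (mod 2867)
6^1024 ≡ 1489^2 = 2217121 ≡ 930 (mod 2867)
6^2048 ≡ 930^2 = 864900 ≡ 1933 (mod 2867)
2866 = 2048 + 512 + 256 + 32 + 16 + 2 in binary powers of 2.
So 6^2866 ≡ 1933 · 1489 · 2801 · 1977 · 1093 · 36 ≡ 1896 (mod 2867).
Since 1896 ≠ 1, base 6 is a Fermat witness: 2867 is composite.

1896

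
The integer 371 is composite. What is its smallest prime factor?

7

371 is odd.
Digit sum 11, not divisible by 3.
Ends in 1: not divisible by 5.
7: 371 = 7·53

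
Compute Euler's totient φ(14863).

Factor: 14863 = 89 · 167.
φ(14863) = (89−1) · (167−1) = 88 · 166 = 14608.

14608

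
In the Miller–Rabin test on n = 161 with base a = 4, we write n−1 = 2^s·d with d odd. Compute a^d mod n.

161 − 1 = 160 = 2^5 · 5, so d = 5.
4^1 ≡ 4 (mod 161)
4^2 ≡ 4^2 = 16 ≡ 16 (mod 161)
4^4 ≡ 16^2 = 256 ≡ 95 (mod 161)
5 = 4 + 1 in binary powers of 2.
So 4^5 ≡ 95 · 4 ≡ 58 (mod 161).
Squaring chain: 58 → 144 → 128 → 123 → 156; never reaches −1, so base 4 is a Miller–Rabin witness that 161 is composite.

58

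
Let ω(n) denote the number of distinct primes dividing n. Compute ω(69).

69 = 3 · 23
69 = 3 · 23, which has 2 distinct prime factors.

2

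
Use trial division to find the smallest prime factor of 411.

3

411 is odd.
Digit sum 6, divisible by 3.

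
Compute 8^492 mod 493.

8^1 ≡ 8 (mod 493)
8^2 ≡ 8^2 = 64 ≡ 64 (mod 493)
8^4 ≡ 64^2 = 4096 ≡ 152 (mod 493)
8^8 ≡ 152^2 = 23104 ≡ 426 (mod 493)
8^16 ≡ 426^2 = 181476 ≡ 52 (mod 493)
8^32 ≡ 52^2 = 2704 ≡ 239 (mod 493)
8^64 ≡ 239^2 = 57121 ≡ 426 (mod 493)
8^128 ≡ 426^2 = 181476 ≡ 52 (mod 493)
8^256 ≡ 52^2 = 2704 ≡ 239 (mod 493)
492 = 256 + 128 + 64 + 32 + 8 + 4 in binary powers of 2.
So 8^492 ≡ 239 · 52 · 426 · 239 · 426 · 152 ≡ 458 (mod 493).
Since 458 ≠ 1, base 8 is a Fermat witness: 493 is composite.

458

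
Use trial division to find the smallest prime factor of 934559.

934559 is odd.
Digit sum 35, not divisible by 3.
Ends in 9: not divisible by 5.
7: 934559 = 7·133508 + 3
11: 934559 = 11·84959 + 10
13: 934559 = 13·71889 + 2
17: 934559 = 17·54974 + 1
19: 934559 = 19·49187 + 6
23: 934559 = 23·40633

23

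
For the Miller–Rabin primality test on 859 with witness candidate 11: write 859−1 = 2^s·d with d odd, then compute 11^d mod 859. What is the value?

859 − 1 = 858 = 2^1 · 429, so d = 429.
11^1 ≡ 11 (mod 859)
11^2 ≡ 11^2 = 121 ≡ 121 (mod 859)
11^4 ≡ 121^2 = 14641 ≡ 38 (mod 859)
11^8 ≡ 38^2 = 1444 ≡ 585 (mod 859)
11^16 ≡ 585^2 = 342225 ≡ 343 (mod 859)
11^32 ≡ 343^2 = 117649 ≡ 825 (mod 859)
11^64 ≡ 825^2 = 680625 ≡ 297 (mod 859)
11^128 ≡ 297^2 = 88209 ≡ 591 (mod 859)
11^256 ≡ 591^2 = 349281 ≡ 527 (mod 859)
429 = 256 + 128 + 32 + 8 + 4 + 1 in binary powers of 2.
So 11^429 ≡ 527 · 591 · 825 · 585 · 38 · 11 ≡ 858 (mod 859).
Since 11^d ≡ 858 (mod 859), base 11 does not prove 859 composite.

858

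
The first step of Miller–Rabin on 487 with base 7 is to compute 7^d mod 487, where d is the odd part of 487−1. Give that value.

486

487 − 1 = 486 = 2^1 · 243, so d = 243.
7^1 ≡ 7 (mod 487)
7^2 ≡ 7^2 = 49 ≡ 49 (mod 487)
7^4 ≡ 49^2 = 2401 ≡ 453 (mod 487)
7^8 ≡ 453^2 = 205209 ≡ 182 (mod 487)
7^16 ≡ 182^2 = 33124 ≡ 8 (mod 487)
7^32 ≡ 8^2 = 64 ≡ 64 (mod 487)
7^64 ≡ 64^2 = 4096 ≡ 200 (mod 487)
7^128 ≡ 200^2 = 40000 ≡ 66 (mod 487)
243 = 128 + 64 + 32 + 16 + 2 + 1 in binary powers of 2.
So 7^243 ≡ 66 · 200 · 64 · 8 · 49 · 7 ≡ 486 (mod 487).
Since 7^d ≡ 486 (mod 487), base 7 does not prove 487 composite.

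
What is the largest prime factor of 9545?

9545 = 5 · 1909
1909 = 23 · 83
83 is prime.
So 9545 = 5 · 23 · 83; the largest prime factor is 83.

83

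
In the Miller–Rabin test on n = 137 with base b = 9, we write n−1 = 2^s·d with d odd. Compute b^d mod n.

137 − 1 = 136 = 2^3 · 17, so d = 17.
9^1 ≡ 9 (mod 137)
9^2 ≡ 9^2 = 81 ≡ 81 (mod 137)
9^4 ≡ 81^2 = 6561 ≡ 122 (mod 137)
9^8 ≡ 122^2 = 14884 ≡ 88 (mod 137)
9^16 ≡ 88^2 = 7744 ≡ 72 (mod 137)
17 = 16 + 1 in binary powers of 2.
So 9^17 ≡ 72 · 9 ≡ 100 (mod 137).
Squaring chain: 100 → 136 → 1; reaches −1, so base 9 does not prove 137 composite.

100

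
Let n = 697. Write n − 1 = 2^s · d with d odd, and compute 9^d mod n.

697 − 1 = 696 = 2^3 · 87, so d = 87.
9^1 ≡ 9 (mod 697)
9^2 ≡ 9^2 = 81 ≡ 81 (mod 697)
9^4 ≡ 81^2 = 6561 ≡ 288 (mod 697)
9^8 ≡ 288^2 = 82944 ≡ 1 (mod 697)
9^16 ≡ 1^2 = 1 ≡ 1 (mod 697)
9^32 ≡ 1^2 = 1 ≡ 1 (mod 697)
9^64 ≡ 1^2 = 1 ≡ 1 (mod 697)
87 = 64 + 16 + 4 + 2 + 1 in binary powers of 2.
So 9^87 ≡ 1 · 1 · 288 · 81 · 9 ≡ 155 (mod 697).
Squaring chain: 155 → 327 → 288; never reaches −1, so base 9 is a Miller–Rabin witness that 697 is composite.

155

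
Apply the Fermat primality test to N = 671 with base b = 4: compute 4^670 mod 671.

4^1 ≡ 4 (mod 671)
4^2 ≡ 4^2 = 16 ≡ 16 (mod 671)
4^4 ≡ 16^2 = 256 ≡ 256 (mod 671)
4^8 ≡ 256^2 = 65536 ≡ 449 (mod 671)
4^16 ≡ 449^2 = 201601 ≡ 301 (mod 671)
4^32 ≡ 301^2 = 90601 ≡ 16 (mod 671)
4^64 ≡ 16^2 = 256 ≡ 256 (mod 671)
4^128 ≡ 256^2 = 65536 ≡ 449 (mod 671)
4^256 ≡ 449^2 = 201601 ≡ 301 (mod 671)
4^512 ≡ 301^2 = 90601 ≡ 16 (mod 671)
670 = 512 + 128 + 16 + 8 + 4 + 2 in binary powers of 2.
So 4^670 ≡ 16 · 449 · 301 · 449 · 256 · 16 ≡ 474 (mod 671).
Since 474 ≠ 1, base 4 is a Fermat witness: 671 is composite.

474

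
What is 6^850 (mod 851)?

147

6^1 ≡ 6 (mod 851)
6^2 ≡ 6^2 = 36 ≡ 36 (mod 851)
6^4 ≡ 36^2 = 1296 ≡ 445 (mod 851)
6^8 ≡ 445^2 = 198025 ≡ 593 (mod 851)
6^16 ≡ 593^2 = 351649 ≡ 186 (mod 851)
6^32 ≡ 186^2 = 34596 ≡ 556 (mod 851)
6^64 ≡ 556^2 = 309136 ≡ 223 (mod 851)
6^128 ≡ 223^2 = 49729 ≡ 371 (mod 851)
6^256 ≡ 371^2 = 137641 ≡ 630 (mod 851)
6^512 ≡ 630^2 = 396900 ≡ 334 (mod 851)
850 = 512 + 256 + 64 + 16 + 2 in binary powers of 2.
So 6^850 ≡ 334 · 630 · 223 · 186 · 36 ≡ 147 (mod 851).
Since 147 ≠ 1, base 6 is a Fermat witness: 851 is composite.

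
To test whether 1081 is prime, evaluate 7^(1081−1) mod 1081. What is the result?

1061

7^1 ≡ 7 (mod 1081)
7^2 ≡ 7^2 = 49 ≡ 49 (mod 1081)
7^4 ≡ 49^2 = 2401 ≡ 239 (mod 1081)
7^8 ≡ 239^2 = 57121 ≡ 909 (mod 1081)
7^16 ≡ 909^2 = 826281 ≡ 397 (mod 1081)
7^32 ≡ 397^2 = 157609 ≡ 864 (mod 1081)
7^64 ≡ 864^2 = 746496 ≡ 606 (mod 1081)
7^128 ≡ 606^2 = 367236 ≡ 777 (mod 1081)
7^256 ≡ 777^2 = 603729 ≡ 531 (mod 1081)
7^512 ≡ 531^2 = 281961 ≡ 901 (mod 1081)
7^1024 ≡ 901^2 = 811801 ≡ 1051 (mod 1081)
1080 = 1024 + 32 + 16 + 8 in binary powers of 2.
So 7^1080 ≡ 1051 · 864 · 397 · 909 ≡ 1061 (mod 1081).
Since 1061 ≠ 1, base 7 is a Fermat witness: 1081 is composite.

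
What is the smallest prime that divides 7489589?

7489589 is odd.
Digit sum 50, not divisible by 3.
Ends in 9: not divisible by 5.
7: 7489589 = 7·1069941 + 2
11: 7489589 = 11·680871 + 8
13: 7489589 = 13·576122 + 3
17: 7489589 = 17·440564 + 1
19: 7489589 = 19·394188 + 17
23: 7489589 = 23·325634 + 7
29: 7489589 = 29·258261 + 20
31: 7489589 = 31·241599 + 20
37: 7489589 = 37·202421 + 12
41: 7489589 = 41·182672 + 37
43: 7489589 = 43·174176 + 21
47: 7489589 = 47·159352 + 45
53: 7489589 = 53·141313

53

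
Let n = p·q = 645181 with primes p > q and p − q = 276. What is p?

Since p = q + 276, we have 645181 = q(q + 276), so q² + 276q − 645181 = 0.
Discriminant: 276² + 4·645181 = 76176 + 2580724 = 2656900; √2656900 = 1630.
q = (−276 + 1630)/2 = 677, and p = q + 276 = 953.
Check: 677 · 953 = 645181.

953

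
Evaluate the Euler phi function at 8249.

Factor: 8249 = 73 · 113.
φ(8249) = (73−1) · (113−1) = 72 · 112 = 8064.

8064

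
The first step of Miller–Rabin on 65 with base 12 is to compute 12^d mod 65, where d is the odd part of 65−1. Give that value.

65 − 1 = 64 = 2^6 · 1, so d = 1.
12^1 ≡ 12 (mod 65)
1 = 1 in binary powers of 2.
So 12^1 ≡ 12 ≡ 12 (mod 65).
Squaring chain: 12 → 14 → 1 → 1 → 1 → 1; never reaches −1, so base 12 is a Miller–Rabin witness that 65 is composite.

12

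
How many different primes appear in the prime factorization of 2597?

2

2597 = 7^2 · 53
2597 = 7^2 · 53, which has 2 distinct prime factors.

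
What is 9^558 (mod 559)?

274

9^1 ≡ 9 (mod 559)
9^2 ≡ 9^2 = 81 ≡ 81 (mod 559)
9^4 ≡ 81^2 = 6561 ≡ 412 (mod 559)
9^8 ≡ 412^2 = 169744 ≡ 367 (mod 559)
9^16 ≡ 367^2 = 134689 ≡ 529 (mod 559)
9^32 ≡ 529^2 = 279841 ≡ 341 (mod 559)
9^64 ≡ 341^2 = 116281 ≡ 9 (mod 559)
9^128 ≡ 9^2 = 81 ≡ 81 (mod 559)
9^256 ≡ 81^2 = 6561 ≡ 412 (mod 559)
9^512 ≡ 412^2 = 169744 ≡ 367 (mod 559)
558 = 512 + 32 + 8 + 4 + 2 in binary powers of 2.
So 9^558 ≡ 367 · 341 · 367 · 412 · 81 ≡ 274 (mod 559).
Since 274 ≠ 1, base 9 is a Fermat witness: 559 is composite.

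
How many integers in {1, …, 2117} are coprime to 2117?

Factor: 2117 = 29 · 73.
φ(2117) = (29−1) · (73−1) = 28 · 72 = 2016.

2016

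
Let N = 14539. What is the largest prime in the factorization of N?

67

14539 = 7 · 2077
2077 = 31 · 67
67 is prime.
So 14539 = 7 · 31 · 67; the largest prime factor is 67.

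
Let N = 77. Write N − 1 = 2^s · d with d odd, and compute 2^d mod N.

77 − 1 = 76 = 2^2 · 19, so d = 19.
2^1 ≡ 2 (mod 77)
2^2 ≡ 2^2 = 4 ≡ 4 (mod 77)
2^4 ≡ 4^2 = 16 ≡ 16 (mod 77)
2^8 ≡ 16^2 = 256 ≡ 25 (mod 77)
2^16 ≡ 25^2 = 625 ≡ 9 (mod 77)
19 = 16 + 2 + 1 in binary powers of 2.
So 2^19 ≡ 9 · 4 · 2 ≡ 72 (mod 77).
Squaring chain: 72 → 25; never reaches −1, so base 2 is a Miller–Rabin witness that 77 is composite.

72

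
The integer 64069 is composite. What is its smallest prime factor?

79

64069 is odd.
Digit sum 25, not divisible by 3.
Ends in 9: not divisible by 5.
7: 64069 = 7·9152 + 5
11: 64069 = 11·5824 + 5
13: 64069 = 13·4928 + 5
17: 64069 = 17·3768 + 13
19: 64069 = 19·3372 + 1
23: 64069 = 23·2785 + 14
29: 64069 = 29·2209 + 8
31: 64069 = 31·2066 + 23
37: 64069 = 37·1731 + 22
41: 64069 = 41·1562 + 27
43: 64069 = 43·1489 + 42
47: 64069 = 47·1363 + 8
53: 64069 = 53·1208 + 45
59: 64069 = 59·1085 + 54
61: 64069 = 61·1050 + 19
67: 64069 = 67·956 + 17
71: 64069 = 71·902 + 27
73: 64069 = 73·877 + 48
79: 64069 = 79·811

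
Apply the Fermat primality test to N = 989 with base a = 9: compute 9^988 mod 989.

9^1 ≡ 9 (mod 989)
9^2 ≡ 9^2 = 81 ≡ 81 (mod 989)
9^4 ≡ 81^2 = 6561 ≡ 627 (mod 989)
9^8 ≡ 627^2 = 393129 ≡ 496 (mod 989)
9^16 ≡ 496^2 = 246016 ≡ 744 (mod 989)
9^32 ≡ 744^2 = 553536 ≡ 685 (mod 989)
9^64 ≡ 685^2 = 469225 ≡ 439 (mod 989)
9^128 ≡ 439^2 = 192721 ≡ 855 (mod 989)
9^256 ≡ 855^2 = 731025 ≡ 154 (mod 989)
9^512 ≡ 154^2 = 23716 ≡ 969 (mod 989)
988 = 512 + 256 + 128 + 64 + 16 + 8 + 4 in binary powers of 2.
So 9^988 ≡ 969 · 154 · 855 · 439 · 744 · 496 · 627 ≡ 439 (mod 989).
Since 439 ≠ 1, base 9 is a Fermat witness: 989 is composite.

439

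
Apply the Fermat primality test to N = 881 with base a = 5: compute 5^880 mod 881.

1

5^1 ≡ 5 (mod 881)
5^2 ≡ 5^2 = 25 ≡ 25 (mod 881)
5^4 ≡ 25^2 = 625 ≡ 625 (mod 881)
5^8 ≡ 625^2 = 390625 ≡ 342 (mod 881)
5^16 ≡ 342^2 = 116964 ≡ 672 (mod 881)
5^32 ≡ 672^2 = 451584 ≡ 512 (mod 881)
5^64 ≡ 512^2 = 262144 ≡ 487 (mod 881)
5^128 ≡ 487^2 = 237169 ≡ 180 (mod 881)
5^256 ≡ 180^2 = 32400 ≡ 684 (mod 881)
5^512 ≡ 684^2 = 467856 ≡ 45 (mod 881)
880 = 512 + 256 + 64 + 32 + 16 in binary powers of 2.
So 5^880 ≡ 45 · 684 · 487 · 512 · 672 ≡ 1 (mod 881).
Since the result is 1, base 5 gives no evidence that 881 is composite.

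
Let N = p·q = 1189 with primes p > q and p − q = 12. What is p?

41

Since p = q + 12, we have 1189 = q(q + 12), so q² + 12q − 1189 = 0.
Discriminant: 12² + 4·1189 = 144 + 4756 = 4900; √4900 = 70.
q = (−12 + 70)/2 = 29, and p = q + 12 = 41.
Check: 29 · 41 = 1189.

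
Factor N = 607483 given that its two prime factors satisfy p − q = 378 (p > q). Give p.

991

Since p = q + 378, we have 607483 = q(q + 378), so q² + 378q − 607483 = 0.
Discriminant: 378² + 4·607483 = 142884 + 2429932 = 2572816; √2572816 = 1604.
q = (−378 + 1604)/2 = 613, and p = q + 378 = 991.
Check: 613 · 991 = 607483.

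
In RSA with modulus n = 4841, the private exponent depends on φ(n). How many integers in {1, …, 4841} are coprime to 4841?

Factor: 4841 = 47 · 103.
φ(4841) = (47−1) · (103−1) = 46 · 102 = 4692.

4692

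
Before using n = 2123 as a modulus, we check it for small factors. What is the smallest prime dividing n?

11

2123 is odd.
Digit sum 8, not divisible by 3.
Ends in 3: not divisible by 5.
7: 2123 = 7·303 + 2
11: 2123 = 11·193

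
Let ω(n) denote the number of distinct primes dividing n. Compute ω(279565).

5

279565 = 5 · 55913
55913 = 11 · 5083
5083 = 13 · 391
391 = 17 · 23
279565 = 5 · 11 · 13 · 17 · 23, which has 5 distinct prime factors.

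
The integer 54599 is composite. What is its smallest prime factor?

54599 is odd.
Digit sum 32, not divisible by 3.
Ends in 9: not divisible by 5.
7: 54599 = 7·7799 + 6
11: 54599 = 11·4963 + 6
13: 54599 = 13·4199 + 12
17: 54599 = 17·3211 + 12
19: 54599 = 19·2873 + 12
23: 54599 = 23·2373 + 20
29: 54599 = 29·1882 + 21
31: 54599 = 31·1761 + 8
37: 54599 = 37·1475 + 24
41: 54599 = 41·1331 + 28
43: 54599 = 43·1269 + 32
47: 54599 = 47·1161 + 32
53: 54599 = 53·1030 + 9
59: 54599 = 59·925 + 24
61: 54599 = 61·895 + 4
67: 54599 = 67·814 + 61
71: 54599 = 71·769

71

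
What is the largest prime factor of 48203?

48203 = 19 · 2537
2537 = 43 · 59
59 is prime.
So 48203 = 19 · 43 · 59; the largest prime factor is 59.

59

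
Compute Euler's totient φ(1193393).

Factor: 1193393 = 59 · 113 · 179.
φ(1193393) = (59−1) · (113−1) · (179−1) = 58 · 112 · 178 = 1156288.

1156288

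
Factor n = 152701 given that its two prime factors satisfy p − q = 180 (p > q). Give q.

Since p = q + 180, we have 152701 = q(q + 180), so q² + 180q − 152701 = 0.
Discriminant: 180² + 4·152701 = 32400 + 610804 = 643204; √643204 = 802.
q = (−180 + 802)/2 = 311, and p = q + 180 = 491.
Check: 311 · 491 = 152701.

311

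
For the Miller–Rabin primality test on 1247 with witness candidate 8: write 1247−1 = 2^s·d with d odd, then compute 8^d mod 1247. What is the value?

945

1247 − 1 = 1246 = 2^1 · 623, so d = 623.
8^1 ≡ 8 (mod 1247)
8^2 ≡ 8^2 = 64 ≡ 64 (mod 1247)
8^4 ≡ 64^2 = 4096 ≡ 355 (mod 1247)
8^8 ≡ 355^2 = 126025 ≡ 78 (mod 1247)
8^16 ≡ 78^2 = 6084 ≡ 1096 (mod 1247)
8^32 ≡ 1096^2 = 1201216 ≡ 355 (mod 1247)
8^64 ≡ 355^2 = 126025 ≡ 78 (mod 1247)
8^128 ≡ 78^2 = 6084 ≡ 1096 (mod 1247)
8^256 ≡ 1096^2 = 1201216 ≡ 355 (mod 1247)
8^512 ≡ 355^2 = 126025 ≡ 78 (mod 1247)
623 = 512 + 64 + 32 + 8 + 4 + 2 + 1 in binary powers of 2.
So 8^623 ≡ 78 · 78 · 355 · 78 · 355 · 64 · 8 ≡ 945 (mod 1247).
Squaring chain: 945; never reaches −1, so base 8 is a Miller–Rabin witness that 1247 is composite.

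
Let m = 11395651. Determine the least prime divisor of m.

83

11395651 is odd.
Digit sum 31, not divisible by 3.
Ends in 1: not divisible by 5.
7: 11395651 = 7·1627950 + 1
11: 11395651 = 11·1035968 + 3
13: 11395651 = 13·876588 + 7
17: 11395651 = 17·670332 + 7
19: 11395651 = 19·599771 + 2
23: 11395651 = 23·495463 + 2
29: 11395651 = 29·392953 + 14
31: 11395651 = 31·367601 + 20
37: 11395651 = 37·307990 + 21
41: 11395651 = 41·277942 + 29
43: 11395651 = 43·265015 + 6
47: 11395651 = 47·242460 + 31
53: 11395651 = 53·215012 + 15
59: 11395651 = 59·193146 + 37
61: 11395651 = 61·186813 + 58
67: 11395651 = 67·170084 + 23
71: 11395651 = 71·160502 + 9
73: 11395651 = 73·156104 + 59
79: 11395651 = 79·144248 + 59
83: 11395651 = 83·137297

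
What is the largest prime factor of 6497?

6497 = 73 · 89
89 is prime.
So 6497 = 73 · 89; the largest prime factor is 89.

89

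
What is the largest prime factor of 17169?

17169 = 3 · 5723
5723 = 59 · 97
97 is prime.
So 17169 = 3 · 59 · 97; the largest prime factor is 97.

97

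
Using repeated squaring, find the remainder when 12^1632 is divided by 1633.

841

12^1 ≡ 12 (mod 1633)
12^2 ≡ 12^2 = 144 ≡ 144 (mod 1633)
12^4 ≡ 144^2 = 20736 ≡ 1140 (mod 1633)
12^8 ≡ 1140^2 = 1299600 ≡ 1365 (mod 1633)
12^16 ≡ 1365^2 = 1863225 ≡ 1605 (mod 1633)
12^32 ≡ 1605^2 = 2576025 ≡ 784 (mod 1633)
12^64 ≡ 784^2 = 614656 ≡ 648 (mod 1633)
12^128 ≡ 648^2 = 419904 ≡ 223 (mod 1633)
12^256 ≡ 223^2 = 49729 ≡ 739 (mod 1633)
12^512 ≡ 739^2 = 546121 ≡ 699 (mod 1633)
12^1024 ≡ 699^2 = 488601 ≡ 334 (mod 1633)
1632 = 1024 + 512 + 64 + 32 in binary powers of 2.
So 12^1632 ≡ 334 · 699 · 648 · 784 ≡ 841 (mod 1633).
Since 841 ≠ 1, base 12 is a Fermat witness: 1633 is composite.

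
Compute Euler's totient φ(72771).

Factor: 72771 = 3 · 127 · 191.
φ(72771) = (3−1) · (127−1) · (191−1) = 2 · 126 · 190 = 47880.

47880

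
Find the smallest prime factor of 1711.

1711 is odd.
Digit sum 10, not divisible by 3.
Ends in 1: not divisible by 5.
7: 1711 = 7·244 + 3
11: 1711 = 11·155 + 6
13: 1711 = 13·131 + 8
17: 1711 = 17·100 + 11
19: 1711 = 19·90 + 1
23: 1711 = 23·74 + 9
29: 1711 = 29·59

29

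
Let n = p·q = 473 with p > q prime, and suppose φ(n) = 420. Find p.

φ(n) = (p−1)(q−1) = n − (p+q) + 1, so p + q = 473 − 420 + 1 = 54.
p and q are the roots of t² − 54t + 473 = 0.
Discriminant: 54² − 4·473 = 2916 − 1892 = 1024; √1024 = 32.
q = (54 − 32)/2 = 11, p = (54 + 32)/2 = 43.
Check: 11 · 43 = 473.

43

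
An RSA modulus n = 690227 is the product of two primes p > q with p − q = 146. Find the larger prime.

907

Since p = q + 146, we have 690227 = q(q + 146), so q² + 146q − 690227 = 0.
Discriminant: 146² + 4·690227 = 21316 + 2760908 = 2782224; √2782224 = 1668.
q = (−146 + 1668)/2 = 761, and p = q + 146 = 907.
Check: 761 · 907 = 690227.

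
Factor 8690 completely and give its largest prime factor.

79

8690 = 2 · 4345
4345 = 5 · 869
869 = 11 · 79
79 is prime.
So 8690 = 2 · 5 · 11 · 79; the largest prime factor is 79.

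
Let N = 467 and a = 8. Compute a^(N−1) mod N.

1

8^1 ≡ 8 (mod 467)
8^2 ≡ 8^2 = 64 ≡ 64 (mod 467)
8^4 ≡ 64^2 = 4096 ≡ 360 (mod 467)
8^8 ≡ 360^2 = 129600 ≡ 241 (mod 467)
8^16 ≡ 241^2 = 58081 ≡ 173 (mod 467)
8^32 ≡ 173^2 = 29929 ≡ 41 (mod 467)
8^64 ≡ 41^2 = 1681 ≡ 280 (mod 467)
8^128 ≡ 280^2 = 78400 ≡ 411 (mod 467)
8^256 ≡ 411^2 = 168921 ≡ 334 (mod 467)
466 = 256 + 128 + 64 + 16 + 2 in binary powers of 2.
So 8^466 ≡ 334 · 411 · 280 · 173 · 64 ≡ 1 (mod 467).
Since the result is 1, base 8 gives no evidence that 467 is composite.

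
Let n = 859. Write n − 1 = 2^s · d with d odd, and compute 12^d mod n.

858

859 − 1 = 858 = 2^1 · 429, so d = 429.
12^1 ≡ 12 (mod 859)
12^2 ≡ 12^2 = 144 ≡ 144 (mod 859)
12^4 ≡ 144^2 = 20736 ≡ 120 (mod 859)
12^8 ≡ 120^2 = 14400 ≡ 656 (mod 859)
12^16 ≡ 656^2 = 430336 ≡ 836 (mod 859)
12^32 ≡ 836^2 = 698896 ≡ 529 (mod 859)
12^64 ≡ 529^2 = 279841 ≡ 666 (mod 859)
12^128 ≡ 666^2 = 443556 ≡ 312 (mod 859)
12^256 ≡ 312^2 = 97344 ≡ 277 (mod 859)
429 = 256 + 128 + 32 + 8 + 4 + 1 in binary powers of 2.
So 12^429 ≡ 277 · 312 · 529 · 656 · 120 · 12 ≡ 858 (mod 859).
Since 12^d ≡ 858 (mod 859), base 12 does not prove 859 composite.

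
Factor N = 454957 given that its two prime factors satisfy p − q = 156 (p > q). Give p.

Since p = q + 156, we have 454957 = q(q + 156), so q² + 156q − 454957 = 0.
Discriminant: 156² + 4·454957 = 24336 + 1819828 = 1844164; √1844164 = 1358.
q = (−156 + 1358)/2 = 601, and p = q + 156 = 757.
Check: 601 · 757 = 454957.

757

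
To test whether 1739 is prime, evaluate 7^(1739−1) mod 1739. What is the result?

636

7^1 ≡ 7 (mod 1739)
7^2 ≡ 7^2 = 49 ≡ 49 (mod 1739)
7^4 ≡ 49^2 = 2401 ≡ 662 (mod 1739)
7^8 ≡ 662^2 = 438244 ≡ 16 (mod 1739)
7^16 ≡ 16^2 = 256 ≡ 256 (mod 1739)
7^32 ≡ 256^2 = 65536 ≡ 1193 (mod 1739)
7^64 ≡ 1193^2 = 1423249 ≡ 747 (mod 1739)
7^128 ≡ 747^2 = 558009 ≡ 1529 (mod 1739)
7^256 ≡ 1529^2 = 2337841 ≡ 625 (mod 1739)
7^512 ≡ 625^2 = 390625 ≡ 1089 (mod 1739)
7^1024 ≡ 1089^2 = 1185921 ≡ 1662 (mod 1739)
1738 = 1024 + 512 + 128 + 64 + 8 + 2 in binary powers of 2.
So 7^1738 ≡ 1662 · 1089 · 1529 · 747 · 16 · 49 ≡ 636 (mod 1739).
Since 636 ≠ 1, base 7 is a Fermat witness: 1739 is composite.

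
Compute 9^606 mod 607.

1

9^1 ≡ 9 (mod 607)
9^2 ≡ 9^2 = 81 ≡ 81 (mod 607)
9^4 ≡ 81^2 = 6561 ≡ 491 (mod 607)
9^8 ≡ 491^2 = 241081 ≡ 102 (mod 607)
9^16 ≡ 102^2 = 10404 ≡ 85 (mod 607)
9^32 ≡ 85^2 = 7225 ≡ 548 (mod 607)
9^64 ≡ 548^2 = 300304 ≡ 446 (mod 607)
9^128 ≡ 446^2 = 198916 ≡ 427 (mod 607)
9^256 ≡ 427^2 = 182329 ≡ 229 (mod 607)
9^512 ≡ 229^2 = 52441 ≡ 239 (mod 607)
606 = 512 + 64 + 16 + 8 + 4 + 2 in binary powers of 2.
So 9^606 ≡ 239 · 446 · 85 · 102 · 491 · 81 ≡ 1 (mod 607).
Since the result is 1, base 9 gives no evidence that 607 is composite.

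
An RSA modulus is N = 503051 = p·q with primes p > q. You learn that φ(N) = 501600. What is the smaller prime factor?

571

φ(n) = (p−1)(q−1) = n − (p+q) + 1, so p + q = 503051 − 501600 + 1 = 1452.
p and q are the roots of t² − 1452t + 503051 = 0.
Discriminant: 1452² − 4·503051 = 2108304 − 2012204 = 96100; √96100 = 310.
q = (1452 − 310)/2 = 571, p = (1452 + 310)/2 = 881.
Check: 571 · 881 = 503051.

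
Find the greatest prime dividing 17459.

17459 = 13 · 1343
1343 = 17 · 79
79 is prime.
So 17459 = 13 · 17 · 79; the largest prime factor is 79.

79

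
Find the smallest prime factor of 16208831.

53

16208831 is odd.
Digit sum 29, not divisible by 3.
Ends in 1: not divisible by 5.
7: 16208831 = 7·2315547 + 2
11: 16208831 = 11·1473530 + 1
13: 16208831 = 13·1246833 + 2
17: 16208831 = 17·953460 + 11
19: 16208831 = 19·853096 + 7
23: 16208831 = 23·704731 + 18
29: 16208831 = 29·558925 + 6
31: 16208831 = 31·522865 + 16
37: 16208831 = 37·438076 + 19
41: 16208831 = 41·395337 + 14
43: 16208831 = 43·376949 + 24
47: 16208831 = 47·344868 + 35
53: 16208831 = 53·305827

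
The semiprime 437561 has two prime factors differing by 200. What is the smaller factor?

569

Since p = q + 200, we have 437561 = q(q + 200), so q² + 200q − 437561 = 0.
Discriminant: 200² + 4·437561 = 40000 + 1750244 = 1790244; √1790244 = 1338.
q = (−200 + 1338)/2 = 569, and p = q + 200 = 769.
Check: 569 · 769 = 437561.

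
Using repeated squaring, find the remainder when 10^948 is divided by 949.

10^1 ≡ 10 (mod 949)
10^2 ≡ 10^2 = 100 ≡ 100 (mod 949)
10^4 ≡ 100^2 = 10000 ≡ 510 (mod 949)
10^8 ≡ 510^2 = 260100 ≡ 74 (mod 949)
10^16 ≡ 74^2 = 5476 ≡ 731 (mod 949)
10^32 ≡ 731^2 = 534361 ≡ 74 (mod 949)
10^64 ≡ 74^2 = 5476 ≡ 731 (mod 949)
10^128 ≡ 731^2 = 534361 ≡ 74 (mod 949)
10^256 ≡ 74^2 = 5476 ≡ 731 (mod 949)
10^512 ≡ 731^2 = 534361 ≡ 74 (mod 949)
948 = 512 + 256 + 128 + 32 + 16 + 4 in binary powers of 2.
So 10^948 ≡ 74 · 731 · 74 · 74 · 731 · 510 ≡ 729 (mod 949).
Since 729 ≠ 1, base 10 is a Fermat witness: 949 is composite.

729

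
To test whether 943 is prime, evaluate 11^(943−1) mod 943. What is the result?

11^1 ≡ 11 (mod 943)
11^2 ≡ 11^2 = 121 ≡ 121 (mod 943)
11^4 ≡ 121^2 = 14641 ≡ 496 (mod 943)
11^8 ≡ 496^2 = 246016 ≡ 836 (mod 943)
11^16 ≡ 836^2 = 698896 ≡ 133 (mod 943)
11^32 ≡ 133^2 = 17689 ≡ 715 (mod 943)
11^64 ≡ 715^2 = 511225 ≡ 119 (mod 943)
11^128 ≡ 119^2 = 14161 ≡ 16 (mod 943)
11^256 ≡ 16^2 = 256 ≡ 256 (mod 943)
11^512 ≡ 256^2 = 65536 ≡ 469 (mod 943)
942 = 512 + 256 + 128 + 32 + 8 + 4 + 2 in binary powers of 2.
So 11^942 ≡ 469 · 256 · 16 · 715 · 836 · 496 · 121 ≡ 453 (mod 943).
Since 453 ≠ 1, base 11 is a Fermat witness: 943 is composite.

453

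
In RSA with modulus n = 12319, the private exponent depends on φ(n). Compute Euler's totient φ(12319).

12096

Factor: 12319 = 97 · 127.
φ(12319) = (97−1) · (127−1) = 96 · 126 = 12096.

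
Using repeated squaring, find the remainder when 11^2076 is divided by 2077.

11^1 ≡ 11 (mod 2077)
11^2 ≡ 11^2 = 121 ≡ 121 (mod 2077)
11^4 ≡ 121^2 = 14641 ≡ 102 (mod 2077)
11^8 ≡ 102^2 = 10404 ≡ 19 (mod 2077)
11^16 ≡ 19^2 = 361 ≡ 361 (mod 2077)
11^32 ≡ 361^2 = 130321 ≡ 1547 (mod 2077)
11^64 ≡ 1547^2 = 2393209 ≡ 505 (mod 2077)
11^128 ≡ 505^2 = 255025 ≡ 1631 (mod 2077)
11^256 ≡ 1631^2 = 2660161 ≡ 1601 (mod 2077)
11^512 ≡ 1601^2 = 2563201 ≡ 183 (mod 2077)
11^1024 ≡ 183^2 = 33489 ≡ 257 (mod 2077)
11^2048 ≡ 257^2 = 66049 ≡ 1662 (mod 2077)
2076 = 2048 + 16 + 8 + 4 in binary powers of 2.
So 11^2076 ≡ 1662 · 361 · 19 · 102 ≡ 283 (mod 2077).
Since 283 ≠ 1, base 11 is a Fermat witness: 2077 is composite.

283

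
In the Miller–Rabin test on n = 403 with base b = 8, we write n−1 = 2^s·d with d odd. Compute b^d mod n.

8

403 − 1 = 402 = 2^1 · 201, so d = 201.
8^1 ≡ 8 (mod 403)
8^2 ≡ 8^2 = 64 ≡ 64 (mod 403)
8^4 ≡ 64^2 = 4096 ≡ 66 (mod 403)
8^8 ≡ 66^2 = 4356 ≡ 326 (mod 403)
8^16 ≡ 326^2 = 106276 ≡ 287 (mod 403)
8^32 ≡ 287^2 = 82369 ≡ 157 (mod 403)
8^64 ≡ 157^2 = 24649 ≡ 66 (mod 403)
8^128 ≡ 66^2 = 4356 ≡ 326 (mod 403)
201 = 128 + 64 + 8 + 1 in binary powers of 2.
So 8^201 ≡ 326 · 66 · 326 · 8 ≡ 8 (mod 403).
Squaring chain: 8; never reaches −1, so base 8 is a Miller–Rabin witness that 403 is composite.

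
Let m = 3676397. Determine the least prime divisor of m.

97

3676397 is odd.
Digit sum 41, not divisible by 3.
Ends in 7: not divisible by 5.
7: 3676397 = 7·525199 + 4
11: 3676397 = 11·334217 + 10
13: 3676397 = 13·282799 + 10
17: 3676397 = 17·216258 + 11
19: 3676397 = 19·193494 + 11
23: 3676397 = 23·159843 + 8
29: 3676397 = 29·126772 + 9
31: 3676397 = 31·118593 + 14
37: 3676397 = 37·99362 + 3
41: 3676397 = 41·89668 + 9
43: 3676397 = 43·85497 + 26
47: 3676397 = 47·78221 + 10
53: 3676397 = 53·69365 + 52
59: 3676397 = 59·62311 + 48
61: 3676397 = 61·60268 + 49
67: 3676397 = 67·54871 + 40
71: 3676397 = 71·51780 + 17
73: 3676397 = 73·50361 + 44
79: 3676397 = 79·46536 + 53
83: 3676397 = 83·44293 + 78
89: 3676397 = 89·41307 + 74
97: 3676397 = 97·37901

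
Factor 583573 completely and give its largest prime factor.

89

583573 = 79 · 7387
7387 = 83 · 89
89 is prime.
So 583573 = 79 · 83 · 89; the largest prime factor is 89.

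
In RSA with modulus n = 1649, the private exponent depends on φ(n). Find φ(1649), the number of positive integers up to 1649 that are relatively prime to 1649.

1536

Factor: 1649 = 17 · 97.
φ(1649) = (17−1) · (97−1) = 16 · 96 = 1536.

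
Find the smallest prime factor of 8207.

8207 is odd.
Digit sum 17, not divisible by 3.
Ends in 7: not divisible by 5.
7: 8207 = 7·1172 + 3
11: 8207 = 11·746 + 1
13: 8207 = 13·631 + 4
17: 8207 = 17·482 + 13
19: 8207 = 19·431 + 18
23: 8207 = 23·356 + 19
29: 8207 = 29·283

29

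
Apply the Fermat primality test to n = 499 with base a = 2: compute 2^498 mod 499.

2^1 ≡ 2 (mod 499)
2^2 ≡ 2^2 = 4 ≡ 4 (mod 499)
2^4 ≡ 4^2 = 16 ≡ 16 (mod 499)
2^8 ≡ 16^2 = 256 ≡ 256 (mod 499)
2^16 ≡ 256^2 = 65536 ≡ 167 (mod 499)
2^32 ≡ 167^2 = 27889 ≡ 444 (mod 499)
2^64 ≡ 444^2 = 197136 ≡ 31 (mod 499)
2^128 ≡ 31^2 = 961 ≡ 462 (mod 499)
2^256 ≡ 462^2 = 213444 ≡ 371 (mod 499)
498 = 256 + 128 + 64 + 32 + 16 + 2 in binary powers of 2.
So 2^498 ≡ 371 · 462 · 31 · 444 · 167 · 4 ≡ 1 (mod 499).
Since the result is 1, base 2 gives no evidence that 499 is composite.

1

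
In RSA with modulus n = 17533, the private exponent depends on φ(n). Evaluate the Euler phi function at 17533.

Factor: 17533 = 89 · 197.
φ(17533) = (89−1) · (197−1) = 88 · 196 = 17248.

17248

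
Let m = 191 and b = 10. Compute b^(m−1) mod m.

10^1 ≡ 10 (mod 191)
10^2 ≡ 10^2 = 100 ≡ 100 (mod 191)
10^4 ≡ 100^2 = 10000 ≡ 68 (mod 191)
10^8 ≡ 68^2 = 4624 ≡ 40 (mod 191)
10^16 ≡ 40^2 = 1600 ≡ 72 (mod 191)
10^32 ≡ 72^2 = 5184 ≡ 27 (mod 191)
10^64 ≡ 27^2 = 729 ≡ 156 (mod 191)
10^128 ≡ 156^2 = 24336 ≡ 79 (mod 191)
190 = 128 + 32 + 16 + 8 + 4 + 2 in binary powers of 2.
So 10^190 ≡ 79 · 27 · 72 · 40 · 68 · 100 ≡ 1 (mod 191).
Since the result is 1, base 10 gives no evidence that 191 is composite.

1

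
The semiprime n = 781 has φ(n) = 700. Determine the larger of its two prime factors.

71

φ(n) = (p−1)(q−1) = n − (p+q) + 1, so p + q = 781 − 700 + 1 = 82.
p and q are the roots of t² − 82t + 781 = 0.
Discriminant: 82² − 4·781 = 6724 − 3124 = 3600; √3600 = 60.
q = (82 − 60)/2 = 11, p = (82 + 60)/2 = 71.
Check: 11 · 71 = 781.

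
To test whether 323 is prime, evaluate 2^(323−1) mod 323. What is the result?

2^1 ≡ 2 (mod 323)
2^2 ≡ 2^2 = 4 ≡ 4 (mod 323)
2^4 ≡ 4^2 = 16 ≡ 16 (mod 323)
2^8 ≡ 16^2 = 256 ≡ 256 (mod 323)
2^16 ≡ 256^2 = 65536 ≡ 290 (mod 323)
2^32 ≡ 290^2 = 84100 ≡ 120 (mod 323)
2^64 ≡ 120^2 = 14400 ≡ 188 (mod 323)
2^128 ≡ 188^2 = 35344 ≡ 137 (mod 323)
2^256 ≡ 137^2 = 18769 ≡ 35 (mod 323)
322 = 256 + 64 + 2 in binary powers of 2.
So 2^322 ≡ 35 · 188 · 4 ≡ 157 (mod 323).
Since 157 ≠ 1, base 2 is a Fermat witness: 323 is composite.

157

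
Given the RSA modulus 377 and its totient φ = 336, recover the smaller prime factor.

φ(n) = (p−1)(q−1) = n − (p+q) + 1, so p + q = 377 − 336 + 1 = 42.
p and q are the roots of t² − 42t + 377 = 0.
Discriminant: 42² − 4·377 = 1764 − 1508 = 256; √256 = 16.
q = (42 − 16)/2 = 13, p = (42 + 16)/2 = 29.
Check: 13 · 29 = 377.

13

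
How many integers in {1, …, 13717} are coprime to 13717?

Factor: 13717 = 11 · 29 · 43.
φ(13717) = (11−1) · (29−1) · (43−1) = 10 · 28 · 42 = 11760.

11760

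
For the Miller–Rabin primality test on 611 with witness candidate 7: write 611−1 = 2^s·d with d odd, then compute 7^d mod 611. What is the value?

611 − 1 = 610 = 2^1 · 305, so d = 305.
7^1 ≡ 7 (mod 611)
7^2 ≡ 7^2 = 49 ≡ 49 (mod 611)
7^4 ≡ 49^2 = 2401 ≡ 568 (mod 611)
7^8 ≡ 568^2 = 322624 ≡ 16 (mod 611)
7^16 ≡ 16^2 = 256 ≡ 256 (mod 611)
7^32 ≡ 256^2 = 65536 ≡ 159 (mod 611)
7^64 ≡ 159^2 = 25281 ≡ 230 (mod 611)
7^128 ≡ 230^2 = 52900 ≡ 354 (mod 611)
7^256 ≡ 354^2 = 125316 ≡ 61 (mod 611)
305 = 256 + 32 + 16 + 1 in binary powers of 2.
So 7^305 ≡ 61 · 159 · 256 · 7 ≡ 102 (mod 611).
Squaring chain: 102; never reaches −1, so base 7 is a Miller–Rabin witness that 611 is composite.

102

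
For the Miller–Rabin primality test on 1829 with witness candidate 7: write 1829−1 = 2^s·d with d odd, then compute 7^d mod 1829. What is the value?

1829 − 1 = 1828 = 2^2 · 457, so d = 457.
7^1 ≡ 7 (mod 1829)
7^2 ≡ 7^2 = 49 ≡ 49 (mod 1829)
7^4 ≡ 49^2 = 2401 ≡ 572 (mod 1829)
7^8 ≡ 572^2 = 327184 ≡ 1622 (mod 1829)
7^16 ≡ 1622^2 = 2630884 ≡ 782 (mod 1829)
7^32 ≡ 782^2 = 611524 ≡ 638 (mod 1829)
7^64 ≡ 638^2 = 407044 ≡ 1006 (mod 1829)
7^128 ≡ 1006^2 = 1012036 ≡ 599 (mod 1829)
7^256 ≡ 599^2 = 358801 ≡ 317 (mod 1829)
457 = 256 + 128 + 64 + 8 + 1 in binary powers of 2.
So 7^457 ≡ 317 · 599 · 1006 · 1622 · 7 ≡ 989 (mod 1829).
Squaring chain: 989 → 1435; never reaches −1, so base 7 is a Miller–Rabin witness that 1829 is composite.

989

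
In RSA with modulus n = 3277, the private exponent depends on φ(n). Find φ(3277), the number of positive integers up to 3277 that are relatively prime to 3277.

3136

Factor: 3277 = 29 · 113.
φ(3277) = (29−1) · (113−1) = 28 · 112 = 3136.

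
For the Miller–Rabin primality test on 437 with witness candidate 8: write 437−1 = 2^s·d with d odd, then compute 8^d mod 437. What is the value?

141

437 − 1 = 436 = 2^2 · 109, so d = 109.
8^1 ≡ 8 (mod 437)
8^2 ≡ 8^2 = 64 ≡ 64 (mod 437)
8^4 ≡ 64^2 = 4096 ≡ 163 (mod 437)
8^8 ≡ 163^2 = 26569 ≡ 349 (mod 437)
8^16 ≡ 349^2 = 121801 ≡ 315 (mod 437)
8^32 ≡ 315^2 = 99225 ≡ 26 (mod 437)
8^64 ≡ 26^2 = 676 ≡ 239 (mod 437)
109 = 64 + 32 + 8 + 4 + 1 in binary powers of 2.
So 8^109 ≡ 239 · 26 · 349 · 163 · 8 ≡ 141 (mod 437).
Squaring chain: 141 → 216; never reaches −1, so base 8 is a Miller–Rabin witness that 437 is composite.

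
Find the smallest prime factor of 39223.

61

39223 is odd.
Digit sum 19, not divisible by 3.
Ends in 3: not divisible by 5.
7: 39223 = 7·5603 + 2
11: 39223 = 11·3565 + 8
13: 39223 = 13·3017 + 2
17: 39223 = 17·2307 + 4
19: 39223 = 19·2064 + 7
23: 39223 = 23·1705 + 8
29: 39223 = 29·1352 + 15
31: 39223 = 31·1265 + 8
37: 39223 = 37·1060 + 3
41: 39223 = 41·956 + 27
43: 39223 = 43·912 + 7
47: 39223 = 47·834 + 25
53: 39223 = 53·740 + 3
59: 39223 = 59·664 + 47
61: 39223 = 61·643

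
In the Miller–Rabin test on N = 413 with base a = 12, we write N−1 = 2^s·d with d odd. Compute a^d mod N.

413 − 1 = 412 = 2^2 · 103, so d = 103.
12^1 ≡ 12 (mod 413)
12^2 ≡ 12^2 = 144 ≡ 144 (mod 413)
12^4 ≡ 144^2 = 20736 ≡ 86 (mod 413)
12^8 ≡ 86^2 = 7396 ≡ 375 (mod 413)
12^16 ≡ 375^2 = 140625 ≡ 205 (mod 413)
12^32 ≡ 205^2 = 42025 ≡ 312 (mod 413)
12^64 ≡ 312^2 = 97344 ≡ 289 (mod 413)
103 = 64 + 32 + 4 + 2 + 1 in binary powers of 2.
So 12^103 ≡ 289 · 312 · 86 · 144 · 12 ≡ 264 (mod 413).
Squaring chain: 264 → 312; never reaches −1, so base 12 is a Miller–Rabin witness that 413 is composite.

264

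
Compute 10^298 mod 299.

289

10^1 ≡ 10 (mod 299)
10^2 ≡ 10^2 = 100 ≡ 100 (mod 299)
10^4 ≡ 100^2 = 10000 ≡ 133 (mod 299)
10^8 ≡ 133^2 = 17689 ≡ 48 (mod 299)
10^16 ≡ 48^2 = 2304 ≡ 211 (mod 299)
10^32 ≡ 211^2 = 44521 ≡ 269 (mod 299)
10^64 ≡ 269^2 = 72361 ≡ 3 (mod 299)
10^128 ≡ 3^2 = 9 ≡ 9 (mod 299)
10^256 ≡ 9^2 = 81 ≡ 81 (mod 299)
298 = 256 + 32 + 8 + 2 in binary powers of 2.
So 10^298 ≡ 81 · 269 · 48 · 100 ≡ 289 (mod 299).
Since 289 ≠ 1, base 10 is a Fermat witness: 299 is composite.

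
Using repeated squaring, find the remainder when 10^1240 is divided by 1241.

220

10^1 ≡ 10 (mod 1241)
10^2 ≡ 10^2 = 100 ≡ 100 (mod 1241)
10^4 ≡ 100^2 = 10000 ≡ 72 (mod 1241)
10^8 ≡ 72^2 = 5184 ≡ 220 (mod 1241)
10^16 ≡ 220^2 = 48400 ≡ 1 (mod 1241)
10^32 ≡ 1^2 = 1 ≡ 1 (mod 1241)
10^64 ≡ 1^2 = 1 ≡ 1 (mod 1241)
10^128 ≡ 1^2 = 1 ≡ 1 (mod 1241)
10^256 ≡ 1^2 = 1 ≡ 1 (mod 1241)
10^512 ≡ 1^2 = 1 ≡ 1 (mod 1241)
10^1024 ≡ 1^2 = 1 ≡ 1 (mod 1241)
1240 = 1024 + 128 + 64 + 16 + 8 in binary powers of 2.
So 10^1240 ≡ 1 · 1 · 1 · 1 · 220 ≡ 220 (mod 1241).
Since 220 ≠ 1, base 10 is a Fermat witness: 1241 is composite.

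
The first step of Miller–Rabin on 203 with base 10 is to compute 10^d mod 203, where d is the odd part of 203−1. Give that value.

203 − 1 = 202 = 2^1 · 101, so d = 101.
10^1 ≡ 10 (mod 203)
10^2 ≡ 10^2 = 100 ≡ 100 (mod 203)
10^4 ≡ 100^2 = 10000 ≡ 53 (mod 203)
10^8 ≡ 53^2 = 2809 ≡ 170 (mod 203)
10^16 ≡ 170^2 = 28900 ≡ 74 (mod 203)
10^32 ≡ 74^2 = 5476 ≡ 198 (mod 203)
10^64 ≡ 198^2 = 39204 ≡ 25 (mod 203)
101 = 64 + 32 + 4 + 1 in binary powers of 2.
So 10^101 ≡ 25 · 198 · 53 · 10 ≡ 131 (mod 203).
Squaring chain: 131; never reaches −1, so base 10 is a Miller–Rabin witness that 203 is composite.

131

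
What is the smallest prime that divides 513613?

23

513613 is odd.
Digit sum 19, not divisible by 3.
Ends in 3: not divisible by 5.
7: 513613 = 7·73373 + 2
11: 513613 = 11·46692 + 1
13: 513613 = 13·39508 + 9
17: 513613 = 17·30212 + 9
19: 513613 = 19·27032 + 5
23: 513613 = 23·22331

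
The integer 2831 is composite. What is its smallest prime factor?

19

2831 is odd.
Digit sum 14, not divisible by 3.
Ends in 1: not divisible by 5.
7: 2831 = 7·404 + 3
11: 2831 = 11·257 + 4
13: 2831 = 13·217 + 10
17: 2831 = 17·166 + 9
19: 2831 = 19·149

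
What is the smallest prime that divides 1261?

1261 is odd.
Digit sum 10, not divisible by 3.
Ends in 1: not divisible by 5.
7: 1261 = 7·180 + 1
11: 1261 = 11·114 + 7
13: 1261 = 13·97

13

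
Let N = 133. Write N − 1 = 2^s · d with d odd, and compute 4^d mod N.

133 − 1 = 132 = 2^2 · 33, so d = 33.
4^1 ≡ 4 (mod 133)
4^2 ≡ 4^2 = 16 ≡ 16 (mod 133)
4^4 ≡ 16^2 = 256 ≡ 123 (mod 133)
4^8 ≡ 123^2 = 15129 ≡ 100 (mod 133)
4^16 ≡ 100^2 = 10000 ≡ 25 (mod 133)
4^32 ≡ 25^2 = 625 ≡ 93 (mod 133)
33 = 32 + 1 in binary powers of 2.
So 4^33 ≡ 93 · 4 ≡ 106 (mod 133).
Squaring chain: 106 → 64; never reaches −1, so base 4 is a Miller–Rabin witness that 133 is composite.

106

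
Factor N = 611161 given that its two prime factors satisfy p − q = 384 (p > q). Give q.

Since p = q + 384, we have 611161 = q(q + 384), so q² + 384q − 611161 = 0.
Discriminant: 384² + 4·611161 = 147456 + 2444644 = 2592100; √2592100 = 1610.
q = (−384 + 1610)/2 = 613, and p = q + 384 = 997.
Check: 613 · 997 = 611161.

613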